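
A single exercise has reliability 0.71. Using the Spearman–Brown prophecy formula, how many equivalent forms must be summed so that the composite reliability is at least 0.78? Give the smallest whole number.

2

k ≥ ρ*(1−ρ₁)/(ρ₁(1−ρ*)) = 0.78·0.29 / (0.71·0.22) = 1.448.
Smallest integer k = 2.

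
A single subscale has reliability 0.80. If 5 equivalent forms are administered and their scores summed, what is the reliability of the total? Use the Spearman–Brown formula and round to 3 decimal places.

ρ_k = kρ / (1 + (k−1)ρ) = 5·0.80 / (1 + 4·0.80) = 4.000 / 4.200 = 0.952.

0.952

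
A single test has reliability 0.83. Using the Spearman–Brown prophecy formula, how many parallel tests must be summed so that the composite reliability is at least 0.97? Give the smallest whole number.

k ≥ ρ*(1−ρ₁)/(ρ₁(1−ρ*)) = 0.97·0.17 / (0.83·0.03) = 6.622.
Smallest integer k = 7.

7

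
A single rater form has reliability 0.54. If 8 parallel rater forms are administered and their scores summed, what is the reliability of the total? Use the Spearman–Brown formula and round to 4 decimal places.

0.9038

ρ_k = kρ / (1 + (k−1)ρ) = 8·0.54 / (1 + 7·0.54) = 4.320 / 4.780 = 0.9038.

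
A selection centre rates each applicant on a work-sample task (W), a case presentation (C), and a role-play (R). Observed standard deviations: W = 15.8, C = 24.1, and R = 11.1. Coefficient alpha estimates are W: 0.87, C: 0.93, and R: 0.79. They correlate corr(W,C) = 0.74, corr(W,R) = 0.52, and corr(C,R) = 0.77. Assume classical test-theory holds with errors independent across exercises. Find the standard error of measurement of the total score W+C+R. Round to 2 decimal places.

9.95

Var(total) = 953.66 + 1157.91 = 2111.57.
True-score variance = 854.676 + 1157.91 = 2012.59, so reliability = 0.9531.
Error variance = 2111.57 − 2012.59 = 98.984; SEM = √98.984 = 9.95.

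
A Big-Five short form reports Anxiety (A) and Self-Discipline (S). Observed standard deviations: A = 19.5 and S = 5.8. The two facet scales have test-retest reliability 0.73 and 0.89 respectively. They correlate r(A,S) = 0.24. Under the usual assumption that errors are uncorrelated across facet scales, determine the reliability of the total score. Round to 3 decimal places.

Var(A+S) = 19.5² + 5.8² + 2·[19.5·5.8·0.24] = 413.89 + 54.288 = 468.178.
Because errors are independent across components, Cov(Tᵢ,Tⱼ) = Cov(Xᵢ,Xⱼ); the off-diagonal part of the true-score variance is the same as above.
True-score variance = [19.5²·0.73 + 5.8²·0.89] + 54.288 = 307.522 + 54.288 = 361.81.
Reliability = 361.81 / 468.178 = 0.773.

0.773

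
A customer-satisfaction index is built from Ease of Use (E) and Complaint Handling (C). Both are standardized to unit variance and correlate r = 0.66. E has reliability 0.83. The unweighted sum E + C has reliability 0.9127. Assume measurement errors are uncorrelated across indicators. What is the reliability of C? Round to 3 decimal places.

Var(E+C) = 2 + 2·0.66 = 3.320.
True-score variance = ρ_E + ρ_C + 2·0.66, so 0.9127 = (0.83 + ρ_C + 1.32) / 3.320.
ρ_C = 0.9127·3.320 − 0.83 − 1.32 = 0.880.

0.880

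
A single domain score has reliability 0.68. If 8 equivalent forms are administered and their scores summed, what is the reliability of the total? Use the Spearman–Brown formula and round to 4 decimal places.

ρ_k = kρ / (1 + (k−1)ρ) = 8·0.68 / (1 + 7·0.68) = 5.440 / 5.760 = 0.9444.

0.9444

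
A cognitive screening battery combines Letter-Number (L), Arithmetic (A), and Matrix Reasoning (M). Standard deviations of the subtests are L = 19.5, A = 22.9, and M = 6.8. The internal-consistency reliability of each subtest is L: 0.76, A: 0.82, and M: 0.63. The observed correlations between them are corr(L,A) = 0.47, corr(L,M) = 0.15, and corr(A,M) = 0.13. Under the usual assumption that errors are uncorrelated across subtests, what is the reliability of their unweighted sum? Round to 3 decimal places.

0.860

Var(L+A+M) = 19.5² + 22.9² + 6.8² + 2·[19.5·22.9·0.47 + 19.5·6.8·0.15 + 22.9·6.8·0.13] = 950.9 + 500.024 = 1450.92.
Because errors are independent across components, Cov(Tᵢ,Tⱼ) = Cov(Xᵢ,Xⱼ); the off-diagonal part of the true-score variance is the same as above.
True-score variance = [19.5²·0.76 + 22.9²·0.82 + 6.8²·0.63] + 500.024 = 748.137 + 500.024 = 1248.16.
Reliability = 1248.16 / 1450.92 = 0.860.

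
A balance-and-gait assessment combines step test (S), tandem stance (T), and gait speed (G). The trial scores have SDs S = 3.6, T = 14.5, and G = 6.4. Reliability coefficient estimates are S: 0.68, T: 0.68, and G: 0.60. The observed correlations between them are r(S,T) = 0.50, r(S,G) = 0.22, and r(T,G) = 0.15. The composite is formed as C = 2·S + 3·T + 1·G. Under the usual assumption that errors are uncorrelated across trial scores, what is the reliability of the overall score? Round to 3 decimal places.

0.734

Var(C) = 2²·3.6² + 3²·14.5² + 6.4² + 2·[6·3.6·14.5·0.50 + 2·3.6·6.4·0.22 + 3·14.5·6.4·0.15] = 1985.05 + 416.995 = 2402.05.
With uncorrelated errors the cross-covariances are all true-score covariance, so they carry over unchanged; only the diagonal terms shrink to ρᵢσᵢ².
True-score variance = [2²·3.6²·0.68 + 3²·14.5²·0.68 + 6.4²·0.60] + 416.995 = 1346.56 + 416.995 = 1763.55.
Reliability = 1763.55 / 2402.05 = 0.734.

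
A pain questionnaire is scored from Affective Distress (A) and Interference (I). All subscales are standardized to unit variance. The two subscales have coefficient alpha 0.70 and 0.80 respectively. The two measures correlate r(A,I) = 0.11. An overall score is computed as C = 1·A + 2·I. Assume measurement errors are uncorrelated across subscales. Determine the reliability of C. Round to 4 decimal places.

0.7978

Var(C) = 1 + 2² + 2·[2·0.11] = 5 + 0.44 = 5.44.
Under uncorrelated errors the observed covariances equal the true-score covariances, so only the own-variance terms attenuate.
True-score variance = [0.70 + 2²·0.80] + 0.44 = 3.9 + 0.44 = 4.34.
Reliability = 4.34 / 5.44 = 0.7978.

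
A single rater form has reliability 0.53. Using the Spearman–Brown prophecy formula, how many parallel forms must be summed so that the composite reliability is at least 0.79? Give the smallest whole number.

4

k ≥ ρ*(1−ρ₁)/(ρ₁(1−ρ*)) = 0.79·0.47 / (0.53·0.21) = 3.336.
Smallest integer k = 4.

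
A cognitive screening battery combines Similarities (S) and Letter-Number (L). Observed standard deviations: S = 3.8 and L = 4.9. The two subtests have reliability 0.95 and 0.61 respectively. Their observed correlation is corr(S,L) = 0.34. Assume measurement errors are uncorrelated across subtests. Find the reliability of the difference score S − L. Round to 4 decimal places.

0.6089

Var(S−L) = 3.8² + 4.9² − 2·3.8·4.9·0.34 = 38.45 − 12.6616 = 25.7884.
Under uncorrelated errors the observed covariances equal the true-score covariances, so only the own-variance terms attenuate.
True-score variance = [3.8²·0.95 + 4.9²·0.61] − 12.6616 = 28.3641 − 12.6616 = 15.7025.
Reliability = 15.7025 / 25.7884 = 0.6089.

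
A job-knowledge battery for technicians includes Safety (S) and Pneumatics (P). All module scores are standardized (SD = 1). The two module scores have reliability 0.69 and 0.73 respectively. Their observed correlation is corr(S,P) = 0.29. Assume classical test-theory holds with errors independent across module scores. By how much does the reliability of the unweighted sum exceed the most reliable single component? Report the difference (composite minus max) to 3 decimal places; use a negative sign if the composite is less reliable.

Var(sum) = 2 + 0.58 = 2.58; true-score variance = 1.42 + 0.58 = 2; composite reliability = 0.7752.
Max component reliability = 0.7300.
Difference = 0.7752 − 0.7300 = 0.045.

0.045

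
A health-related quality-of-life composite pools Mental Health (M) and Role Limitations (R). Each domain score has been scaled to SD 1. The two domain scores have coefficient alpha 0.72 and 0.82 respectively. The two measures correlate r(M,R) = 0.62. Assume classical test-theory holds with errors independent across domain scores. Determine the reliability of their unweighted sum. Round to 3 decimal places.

0.858

Var(M+R) = 2 + 2·[0.62] = 2 + 1.24 = 3.24.
Because errors are independent across components, Cov(Tᵢ,Tⱼ) = Cov(Xᵢ,Xⱼ); the off-diagonal part of the true-score variance is the same as above.
True-score variance = [0.72 + 0.82] + 1.24 = 1.54 + 1.24 = 2.78.
Reliability = 2.78 / 3.24 = 0.858.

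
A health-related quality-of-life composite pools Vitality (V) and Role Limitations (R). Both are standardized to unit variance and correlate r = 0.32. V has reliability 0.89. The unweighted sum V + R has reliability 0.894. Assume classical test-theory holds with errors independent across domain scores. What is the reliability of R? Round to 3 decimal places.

0.830

Var(V+R) = 2 + 2·0.32 = 2.640.
True-score variance = ρ_V + ρ_R + 2·0.32, so 0.894 = (0.89 + ρ_R + 0.64) / 2.640.
ρ_R = 0.894·2.640 − 0.89 − 0.64 = 0.830.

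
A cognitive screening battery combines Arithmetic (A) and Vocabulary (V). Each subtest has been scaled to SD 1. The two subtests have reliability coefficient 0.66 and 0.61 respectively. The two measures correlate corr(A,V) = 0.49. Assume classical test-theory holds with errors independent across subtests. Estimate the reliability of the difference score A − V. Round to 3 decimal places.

Var(A−V) = 1 + 1 − 2·0.49 = 2 − 0.98 = 1.02.
Because errors are independent across components, Cov(Tᵢ,Tⱼ) = Cov(Xᵢ,Xⱼ); the off-diagonal part of the true-score variance is the same as above.
True-score variance = [0.66 + 0.61] − 0.98 = 1.27 − 0.98 = 0.29.
Reliability = 0.29 / 1.02 = 0.284.

0.284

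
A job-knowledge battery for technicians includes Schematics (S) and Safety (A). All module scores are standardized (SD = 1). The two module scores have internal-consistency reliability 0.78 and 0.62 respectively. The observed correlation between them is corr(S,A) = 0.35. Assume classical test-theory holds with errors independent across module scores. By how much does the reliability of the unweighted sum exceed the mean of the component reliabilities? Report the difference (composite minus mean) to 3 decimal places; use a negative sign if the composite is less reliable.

0.078

Var(sum) = 2 + 0.7 = 2.7; true-score variance = 1.4 + 0.7 = 2.1; composite reliability = 0.7778.
Mean component reliability = 0.7000.
Difference = 0.7778 − 0.7000 = 0.078.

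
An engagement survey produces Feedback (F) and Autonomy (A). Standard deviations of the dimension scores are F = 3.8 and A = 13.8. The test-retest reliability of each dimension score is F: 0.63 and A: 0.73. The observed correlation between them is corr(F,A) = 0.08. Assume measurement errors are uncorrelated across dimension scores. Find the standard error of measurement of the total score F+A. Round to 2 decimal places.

Var(total) = 204.88 + 8.3904 = 213.27.
True-score variance = 148.118 + 8.3904 = 156.509, so reliability = 0.7339.
Error variance = 213.27 − 156.509 = 56.7616; SEM = √56.7616 = 7.53.

7.53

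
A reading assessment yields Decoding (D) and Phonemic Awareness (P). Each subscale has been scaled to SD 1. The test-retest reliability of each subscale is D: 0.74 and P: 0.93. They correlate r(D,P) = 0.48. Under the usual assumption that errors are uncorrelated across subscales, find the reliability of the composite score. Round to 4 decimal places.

Var(D+P) = 2 + 2·[0.48] = 2 + 0.96 = 2.96.
With uncorrelated errors the cross-covariances are all true-score covariance, so they carry over unchanged; only the diagonal terms shrink to ρᵢσᵢ².
True-score variance = [0.74 + 0.93] + 0.96 = 1.67 + 0.96 = 2.63.
Reliability = 2.63 / 2.96 = 0.8885.

0.8885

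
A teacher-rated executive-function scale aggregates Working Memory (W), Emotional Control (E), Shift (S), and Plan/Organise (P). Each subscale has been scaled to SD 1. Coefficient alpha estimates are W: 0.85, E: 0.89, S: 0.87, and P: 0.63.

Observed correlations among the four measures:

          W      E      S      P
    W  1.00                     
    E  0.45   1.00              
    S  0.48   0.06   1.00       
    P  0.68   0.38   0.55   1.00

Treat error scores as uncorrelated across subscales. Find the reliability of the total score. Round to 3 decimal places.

0.917

Var(W+E+S+P) = 4 + 2·[0.45 + 0.48 + 0.68 + 0.06 + 0.38 + 0.55] = 4 + 5.2 = 9.2.
With uncorrelated errors the cross-covariances are all true-score covariance, so they carry over unchanged; only the diagonal terms shrink to ρᵢσᵢ².
True-score variance = [0.85 + 0.89 + 0.87 + 0.63] + 5.2 = 3.24 + 5.2 = 8.44.
Reliability = 8.44 / 9.2 = 0.917.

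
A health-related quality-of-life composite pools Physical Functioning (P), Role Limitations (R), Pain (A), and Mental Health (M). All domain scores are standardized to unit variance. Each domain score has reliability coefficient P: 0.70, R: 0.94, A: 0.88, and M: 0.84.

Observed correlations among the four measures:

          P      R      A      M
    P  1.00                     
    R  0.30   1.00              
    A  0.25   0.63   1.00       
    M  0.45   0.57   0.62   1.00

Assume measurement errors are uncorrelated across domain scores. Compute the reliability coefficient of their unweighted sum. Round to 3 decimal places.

Var(P+R+A+M) = 4 + 2·[0.30 + 0.25 + 0.45 + 0.63 + 0.57 + 0.62] = 4 + 5.64 = 9.64.
With uncorrelated errors the cross-covariances are all true-score covariance, so they carry over unchanged; only the diagonal terms shrink to ρᵢσᵢ².
True-score variance = [0.70 + 0.94 + 0.88 + 0.84] + 5.64 = 3.36 + 5.64 = 9.
Reliability = 9 / 9.64 = 0.934.

0.934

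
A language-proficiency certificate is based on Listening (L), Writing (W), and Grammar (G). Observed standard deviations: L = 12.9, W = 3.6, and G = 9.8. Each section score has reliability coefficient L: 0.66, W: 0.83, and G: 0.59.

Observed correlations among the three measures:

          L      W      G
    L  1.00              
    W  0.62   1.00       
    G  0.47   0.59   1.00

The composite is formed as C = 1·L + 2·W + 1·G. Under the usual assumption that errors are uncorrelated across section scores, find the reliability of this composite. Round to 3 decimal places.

0.834

Var(C) = 12.9² + 2²·3.6² + 9.8² + 2·[2·12.9·3.6·0.62 + 12.9·9.8·0.47 + 2·3.6·9.8·0.59] = 314.29 + 317.267 = 631.557.
Because errors are independent across components, Cov(Tᵢ,Tⱼ) = Cov(Xᵢ,Xⱼ); the off-diagonal part of the true-score variance is the same as above.
True-score variance = [12.9²·0.66 + 2²·3.6²·0.83 + 9.8²·0.59] + 317.267 = 209.521 + 317.267 = 526.788.
Reliability = 526.788 / 631.557 = 0.834.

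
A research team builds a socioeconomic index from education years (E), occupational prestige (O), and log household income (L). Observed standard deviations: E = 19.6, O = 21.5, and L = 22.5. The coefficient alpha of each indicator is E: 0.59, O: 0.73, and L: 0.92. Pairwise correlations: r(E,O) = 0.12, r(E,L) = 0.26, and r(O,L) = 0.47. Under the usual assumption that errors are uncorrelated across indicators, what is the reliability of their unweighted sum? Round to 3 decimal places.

0.849

Var(E+O+L) = 19.6² + 21.5² + 22.5² + 2·[19.6·21.5·0.12 + 19.6·22.5·0.26 + 21.5·22.5·0.47] = 1352.66 + 785.181 = 2137.84.
Under uncorrelated errors the observed covariances equal the true-score covariances, so only the own-variance terms attenuate.
True-score variance = [19.6²·0.59 + 21.5²·0.73 + 22.5²·0.92] + 785.181 = 1029.85 + 785.181 = 1815.03.
Reliability = 1815.03 / 2137.84 = 0.849.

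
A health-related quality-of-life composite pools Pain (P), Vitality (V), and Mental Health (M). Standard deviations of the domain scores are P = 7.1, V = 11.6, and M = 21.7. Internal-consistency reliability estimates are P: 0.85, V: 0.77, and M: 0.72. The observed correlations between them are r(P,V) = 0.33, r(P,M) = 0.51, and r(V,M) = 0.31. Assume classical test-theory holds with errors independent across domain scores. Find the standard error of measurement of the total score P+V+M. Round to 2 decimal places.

Var(total) = 655.86 + 367.575 = 1023.44.
True-score variance = 485.5 + 367.575 = 853.076, so reliability = 0.8335.
Error variance = 1023.44 − 853.076 = 170.36; SEM = √170.36 = 13.05.

13.05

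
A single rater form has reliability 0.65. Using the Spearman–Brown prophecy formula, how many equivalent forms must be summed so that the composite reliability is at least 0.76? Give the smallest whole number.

2

k ≥ ρ*(1−ρ₁)/(ρ₁(1−ρ*)) = 0.76·0.35 / (0.65·0.24) = 1.705.
Smallest integer k = 2.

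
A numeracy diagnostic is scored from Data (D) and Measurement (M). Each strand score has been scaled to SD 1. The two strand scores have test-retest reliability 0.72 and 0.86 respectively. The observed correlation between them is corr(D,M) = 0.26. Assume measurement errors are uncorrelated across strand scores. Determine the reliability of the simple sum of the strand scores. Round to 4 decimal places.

0.8333

Var(D+M) = 2 + 2·[0.26] = 2 + 0.52 = 2.52.
Because errors are independent across components, Cov(Tᵢ,Tⱼ) = Cov(Xᵢ,Xⱼ); the off-diagonal part of the true-score variance is the same as above.
True-score variance = [0.72 + 0.86] + 0.52 = 1.58 + 0.52 = 2.1.
Reliability = 2.1 / 2.52 = 0.8333.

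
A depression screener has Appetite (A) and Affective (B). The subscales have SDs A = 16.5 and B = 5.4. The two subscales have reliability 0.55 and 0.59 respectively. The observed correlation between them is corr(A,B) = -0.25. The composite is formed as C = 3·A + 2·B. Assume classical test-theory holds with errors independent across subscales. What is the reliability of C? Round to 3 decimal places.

0.500

Var(C) = 3²·16.5² + 2²·5.4² + 2·[6·16.5·5.4·(-0.25)] = 2566.89 − 267.3 = 2299.59.
Because errors are independent across components, Cov(Tᵢ,Tⱼ) = Cov(Xᵢ,Xⱼ); the off-diagonal part of the true-score variance is the same as above.
True-score variance = [3²·16.5²·0.55 + 2²·5.4²·0.59] − 267.3 = 1416.46 − 267.3 = 1149.16.
Reliability = 1149.16 / 2299.59 = 0.500.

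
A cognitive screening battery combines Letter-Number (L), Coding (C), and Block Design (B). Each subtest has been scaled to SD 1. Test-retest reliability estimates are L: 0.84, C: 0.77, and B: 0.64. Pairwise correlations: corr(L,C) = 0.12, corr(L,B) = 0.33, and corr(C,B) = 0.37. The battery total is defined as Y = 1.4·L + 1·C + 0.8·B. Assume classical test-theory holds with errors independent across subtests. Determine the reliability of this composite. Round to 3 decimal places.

Var(Y) = 1.4² + 1 + 0.8² + 2·[1.4·0.12 + 1.12·0.33 + 0.8·0.37] = 3.6 + 1.6672 = 5.2672.
With uncorrelated errors the cross-covariances are all true-score covariance, so they carry over unchanged; only the diagonal terms shrink to ρᵢσᵢ².
True-score variance = [1.4²·0.84 + 0.77 + 0.8²·0.64] + 1.6672 = 2.826 + 1.6672 = 4.4932.
Reliability = 4.4932 / 5.2672 = 0.853.

0.853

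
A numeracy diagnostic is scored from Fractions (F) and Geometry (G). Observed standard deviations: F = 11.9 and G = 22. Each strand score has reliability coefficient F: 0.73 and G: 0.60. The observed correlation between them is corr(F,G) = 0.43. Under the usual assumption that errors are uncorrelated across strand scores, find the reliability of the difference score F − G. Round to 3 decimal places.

Var(F−G) = 11.9² + 22² − 2·11.9·22·0.43 = 625.61 − 225.148 = 400.462.
Under uncorrelated errors the observed covariances equal the true-score covariances, so only the own-variance terms attenuate.
True-score variance = [11.9²·0.73 + 22²·0.60] − 225.148 = 393.775 − 225.148 = 168.627.
Reliability = 168.627 / 400.462 = 0.421.

0.421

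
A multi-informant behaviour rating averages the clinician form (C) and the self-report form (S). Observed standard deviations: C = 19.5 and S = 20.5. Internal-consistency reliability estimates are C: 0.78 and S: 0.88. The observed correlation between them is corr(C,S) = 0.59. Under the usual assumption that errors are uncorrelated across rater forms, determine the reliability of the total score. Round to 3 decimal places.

0.895

Var(C+S) = 19.5² + 20.5² + 2·[19.5·20.5·0.59] = 800.5 + 471.705 = 1272.2.
Under uncorrelated errors the observed covariances equal the true-score covariances, so only the own-variance terms attenuate.
True-score variance = [19.5²·0.78 + 20.5²·0.88] + 471.705 = 666.415 + 471.705 = 1138.12.
Reliability = 1138.12 / 1272.2 = 0.895.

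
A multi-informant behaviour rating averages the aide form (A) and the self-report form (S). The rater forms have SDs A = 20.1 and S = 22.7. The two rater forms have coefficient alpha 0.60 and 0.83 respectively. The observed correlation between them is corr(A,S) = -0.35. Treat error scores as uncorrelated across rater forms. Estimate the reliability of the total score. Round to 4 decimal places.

Var(A+S) = 20.1² + 22.7² + 2·[20.1·22.7·(-0.35)] = 919.3 − 319.389 = 599.911.
Under uncorrelated errors the observed covariances equal the true-score covariances, so only the own-variance terms attenuate.
True-score variance = [20.1²·0.60 + 22.7²·0.83] − 319.389 = 670.097 − 319.389 = 350.708.
Reliability = 350.708 / 599.911 = 0.5846.

0.5846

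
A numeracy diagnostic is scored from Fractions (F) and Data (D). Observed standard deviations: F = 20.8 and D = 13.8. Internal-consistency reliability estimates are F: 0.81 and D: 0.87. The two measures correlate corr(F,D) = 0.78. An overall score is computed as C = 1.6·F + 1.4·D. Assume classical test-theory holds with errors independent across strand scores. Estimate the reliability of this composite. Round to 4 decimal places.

0.8957

Var(C) = 1.6²·20.8² + 1.4²·13.8² + 2·[2.24·20.8·13.8·0.78] = 1480.82 + 1003.03 = 2483.85.
With uncorrelated errors the cross-covariances are all true-score covariance, so they carry over unchanged; only the diagonal terms shrink to ρᵢσᵢ².
True-score variance = [1.6²·20.8²·0.81 + 1.4²·13.8²·0.87] + 1003.03 = 1221.86 + 1003.03 = 2224.89.
Reliability = 2224.89 / 2483.85 = 0.8957.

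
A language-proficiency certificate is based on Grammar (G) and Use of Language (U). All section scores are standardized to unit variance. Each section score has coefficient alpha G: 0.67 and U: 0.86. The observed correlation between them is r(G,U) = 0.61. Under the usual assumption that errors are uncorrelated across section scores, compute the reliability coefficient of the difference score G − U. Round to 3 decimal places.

Var(G−U) = 1 + 1 − 2·0.61 = 2 − 1.22 = 0.78.
Because errors are independent across components, Cov(Tᵢ,Tⱼ) = Cov(Xᵢ,Xⱼ); the off-diagonal part of the true-score variance is the same as above.
True-score variance = [0.67 + 0.86] − 1.22 = 1.53 − 1.22 = 0.31.
Reliability = 0.31 / 0.78 = 0.397.

0.397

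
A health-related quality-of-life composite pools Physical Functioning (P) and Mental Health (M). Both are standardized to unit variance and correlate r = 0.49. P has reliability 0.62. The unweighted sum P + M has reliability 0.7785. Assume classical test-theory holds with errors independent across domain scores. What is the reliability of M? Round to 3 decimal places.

Var(P+M) = 2 + 2·0.49 = 2.980.
True-score variance = ρ_P + ρ_M + 2·0.49, so 0.7785 = (0.62 + ρ_M + 0.98) / 2.980.
ρ_M = 0.7785·2.980 − 0.62 − 0.98 = 0.720.

0.720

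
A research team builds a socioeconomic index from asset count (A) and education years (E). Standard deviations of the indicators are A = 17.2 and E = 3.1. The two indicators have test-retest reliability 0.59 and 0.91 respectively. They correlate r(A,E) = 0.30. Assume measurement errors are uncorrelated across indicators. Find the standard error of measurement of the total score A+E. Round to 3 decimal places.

11.053

Var(total) = 305.45 + 31.992 = 337.442.
True-score variance = 183.291 + 31.992 = 215.283, so reliability = 0.6380.
Error variance = 337.442 − 215.283 = 122.159; SEM = √122.159 = 11.053.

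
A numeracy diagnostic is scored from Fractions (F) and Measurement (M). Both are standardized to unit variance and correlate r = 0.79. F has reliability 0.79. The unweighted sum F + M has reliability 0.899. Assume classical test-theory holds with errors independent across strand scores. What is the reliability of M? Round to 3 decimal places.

Var(F+M) = 2 + 2·0.79 = 3.580.
True-score variance = ρ_F + ρ_M + 2·0.79, so 0.899 = (0.79 + ρ_M + 1.58) / 3.580.
ρ_M = 0.899·3.580 − 0.79 − 1.58 = 0.848.

0.848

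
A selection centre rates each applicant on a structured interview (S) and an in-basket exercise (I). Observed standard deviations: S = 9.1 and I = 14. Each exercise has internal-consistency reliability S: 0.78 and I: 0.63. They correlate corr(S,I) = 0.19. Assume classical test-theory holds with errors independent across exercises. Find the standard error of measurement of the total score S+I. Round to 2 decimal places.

9.53

Var(total) = 278.81 + 48.412 = 327.222.
True-score variance = 188.072 + 48.412 = 236.484, so reliability = 0.7227.
Error variance = 327.222 − 236.484 = 90.7382; SEM = √90.7382 = 9.53.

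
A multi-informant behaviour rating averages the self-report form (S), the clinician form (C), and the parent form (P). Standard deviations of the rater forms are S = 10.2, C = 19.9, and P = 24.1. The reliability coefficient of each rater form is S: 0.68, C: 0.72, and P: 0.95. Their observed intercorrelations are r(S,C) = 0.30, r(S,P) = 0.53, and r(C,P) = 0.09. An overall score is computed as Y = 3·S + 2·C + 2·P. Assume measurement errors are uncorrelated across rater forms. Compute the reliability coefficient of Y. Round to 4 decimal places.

0.8852

Var(Y) = 3²·10.2² + 2²·19.9² + 2²·24.1² + 2·[6·10.2·19.9·0.30 + 6·10.2·24.1·0.53 + 4·19.9·24.1·0.09] = 4843.64 + 2639.45 = 7483.09.
Because errors are independent across components, Cov(Tᵢ,Tⱼ) = Cov(Xᵢ,Xⱼ); the off-diagonal part of the true-score variance is the same as above.
True-score variance = [3²·10.2²·0.68 + 2²·19.9²·0.72 + 2²·24.1²·0.95] + 2639.45 = 3984.31 + 2639.45 = 6623.76.
Reliability = 6623.76 / 7483.09 = 0.8852.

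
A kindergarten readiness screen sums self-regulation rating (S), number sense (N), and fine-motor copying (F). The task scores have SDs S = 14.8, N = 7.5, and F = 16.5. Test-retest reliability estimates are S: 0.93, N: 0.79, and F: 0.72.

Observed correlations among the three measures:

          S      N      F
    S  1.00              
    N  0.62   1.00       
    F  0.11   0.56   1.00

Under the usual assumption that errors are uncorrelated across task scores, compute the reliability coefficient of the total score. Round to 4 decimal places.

Var(S+N+F) = 14.8² + 7.5² + 16.5² + 2·[14.8·7.5·0.62 + 14.8·16.5·0.11 + 7.5·16.5·0.56] = 547.54 + 329.964 = 877.504.
Because errors are independent across components, Cov(Tᵢ,Tⱼ) = Cov(Xᵢ,Xⱼ); the off-diagonal part of the true-score variance is the same as above.
True-score variance = [14.8²·0.93 + 7.5²·0.79 + 16.5²·0.72] + 329.964 = 444.165 + 329.964 = 774.129.
Reliability = 774.129 / 877.504 = 0.8822.

0.8822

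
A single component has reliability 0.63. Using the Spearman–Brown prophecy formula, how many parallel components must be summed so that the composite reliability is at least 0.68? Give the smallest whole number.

k ≥ ρ*(1−ρ₁)/(ρ₁(1−ρ*)) = 0.68·0.37 / (0.63·0.32) = 1.248.
Smallest integer k = 2.

2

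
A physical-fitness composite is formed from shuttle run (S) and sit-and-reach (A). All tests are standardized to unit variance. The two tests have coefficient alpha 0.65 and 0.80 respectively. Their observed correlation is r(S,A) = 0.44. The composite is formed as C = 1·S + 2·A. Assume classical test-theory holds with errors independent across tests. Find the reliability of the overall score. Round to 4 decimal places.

0.8299

Var(C) = 1 + 2² + 2·[2·0.44] = 5 + 1.76 = 6.76.
Under uncorrelated errors the observed covariances equal the true-score covariances, so only the own-variance terms attenuate.
True-score variance = [0.65 + 2²·0.80] + 1.76 = 3.85 + 1.76 = 5.61.
Reliability = 5.61 / 6.76 = 0.8299.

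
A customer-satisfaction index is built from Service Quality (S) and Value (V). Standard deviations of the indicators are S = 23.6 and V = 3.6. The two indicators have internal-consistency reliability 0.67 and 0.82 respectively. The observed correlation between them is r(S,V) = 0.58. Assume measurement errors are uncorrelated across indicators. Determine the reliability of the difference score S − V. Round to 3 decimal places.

0.605

Var(S−V) = 23.6² + 3.6² − 2·23.6·3.6·0.58 = 569.92 − 98.5536 = 471.366.
With uncorrelated errors the cross-covariances are all true-score covariance, so they carry over unchanged; only the diagonal terms shrink to ρᵢσᵢ².
True-score variance = [23.6²·0.67 + 3.6²·0.82] − 98.5536 = 383.79 − 98.5536 = 285.237.
Reliability = 285.237 / 471.366 = 0.605.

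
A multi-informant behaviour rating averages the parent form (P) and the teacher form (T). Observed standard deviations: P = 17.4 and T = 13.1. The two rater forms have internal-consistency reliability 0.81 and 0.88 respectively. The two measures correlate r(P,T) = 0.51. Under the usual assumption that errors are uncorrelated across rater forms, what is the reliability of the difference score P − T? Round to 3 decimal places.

Var(P−T) = 17.4² + 13.1² − 2·17.4·13.1·0.51 = 474.37 − 232.499 = 241.871.
Because errors are independent across components, Cov(Tᵢ,Tⱼ) = Cov(Xᵢ,Xⱼ); the off-diagonal part of the true-score variance is the same as above.
True-score variance = [17.4²·0.81 + 13.1²·0.88] − 232.499 = 396.252 − 232.499 = 163.754.
Reliability = 163.754 / 241.871 = 0.677.

0.677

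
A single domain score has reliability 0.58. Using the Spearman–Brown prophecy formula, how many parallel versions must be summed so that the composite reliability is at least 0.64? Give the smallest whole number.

2

k ≥ ρ*(1−ρ₁)/(ρ₁(1−ρ*)) = 0.64·0.42 / (0.58·0.36) = 1.287.
Smallest integer k = 2.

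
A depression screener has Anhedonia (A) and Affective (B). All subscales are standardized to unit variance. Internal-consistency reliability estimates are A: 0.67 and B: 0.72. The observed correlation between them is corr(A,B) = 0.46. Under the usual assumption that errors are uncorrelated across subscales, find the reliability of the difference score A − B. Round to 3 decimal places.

0.435

Var(A−B) = 1 + 1 − 2·0.46 = 2 − 0.92 = 1.08.
Under uncorrelated errors the observed covariances equal the true-score covariances, so only the own-variance terms attenuate.
True-score variance = [0.67 + 0.72] − 0.92 = 1.39 − 0.92 = 0.47.
Reliability = 0.47 / 1.08 = 0.435.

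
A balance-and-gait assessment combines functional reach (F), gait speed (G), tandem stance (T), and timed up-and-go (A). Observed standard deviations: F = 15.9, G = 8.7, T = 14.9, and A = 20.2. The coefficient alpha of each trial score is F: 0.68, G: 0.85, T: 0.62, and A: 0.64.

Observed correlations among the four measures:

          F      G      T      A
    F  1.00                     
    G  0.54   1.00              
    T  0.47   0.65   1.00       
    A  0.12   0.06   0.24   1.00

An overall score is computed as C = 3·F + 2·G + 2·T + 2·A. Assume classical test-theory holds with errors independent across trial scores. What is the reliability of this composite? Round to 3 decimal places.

Var(C) = 3²·15.9² + 2²·8.7² + 2²·14.9² + 2²·20.2² + 2·[6·15.9·8.7·0.54 + 6·15.9·14.9·0.47 + 6·15.9·20.2·0.12 + 4·8.7·14.9·0.65 + 4·8.7·20.2·0.06 + 4·14.9·20.2·0.24] = 5098.25 + 4031.36 = 9129.61.
Because errors are independent across components, Cov(Tᵢ,Tⱼ) = Cov(Xᵢ,Xⱼ); the off-diagonal part of the true-score variance is the same as above.
True-score variance = [3²·15.9²·0.68 + 2²·8.7²·0.85 + 2²·14.9²·0.62 + 2²·20.2²·0.64] + 4031.36 = 3399.71 + 4031.36 = 7431.07.
Reliability = 7431.07 / 9129.61 = 0.814.

0.814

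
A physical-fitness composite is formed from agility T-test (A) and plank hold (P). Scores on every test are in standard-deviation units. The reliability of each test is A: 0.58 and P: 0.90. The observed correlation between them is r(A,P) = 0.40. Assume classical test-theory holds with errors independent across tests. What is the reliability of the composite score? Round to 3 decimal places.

0.814

Var(A+P) = 2 + 2·[0.40] = 2 + 0.8 = 2.8.
With uncorrelated errors the cross-covariances are all true-score covariance, so they carry over unchanged; only the diagonal terms shrink to ρᵢσᵢ².
True-score variance = [0.58 + 0.90] + 0.8 = 1.48 + 0.8 = 2.28.
Reliability = 2.28 / 2.8 = 0.814.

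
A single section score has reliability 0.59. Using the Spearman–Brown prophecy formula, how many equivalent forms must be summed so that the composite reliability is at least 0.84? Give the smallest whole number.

4

k ≥ ρ*(1−ρ₁)/(ρ₁(1−ρ*)) = 0.84·0.41 / (0.59·0.16) = 3.648.
Smallest integer k = 4.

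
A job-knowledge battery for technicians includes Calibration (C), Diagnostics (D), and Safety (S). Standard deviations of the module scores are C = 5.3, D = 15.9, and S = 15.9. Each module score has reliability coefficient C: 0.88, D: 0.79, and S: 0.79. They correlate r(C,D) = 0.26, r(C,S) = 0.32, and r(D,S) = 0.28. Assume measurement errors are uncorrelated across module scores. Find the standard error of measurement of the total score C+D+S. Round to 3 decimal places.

Var(total) = 533.71 + 239.327 = 773.037.
True-score variance = 424.159 + 239.327 = 663.486, so reliability = 0.8583.
Error variance = 773.037 − 663.486 = 109.551; SEM = √109.551 = 10.467.

10.467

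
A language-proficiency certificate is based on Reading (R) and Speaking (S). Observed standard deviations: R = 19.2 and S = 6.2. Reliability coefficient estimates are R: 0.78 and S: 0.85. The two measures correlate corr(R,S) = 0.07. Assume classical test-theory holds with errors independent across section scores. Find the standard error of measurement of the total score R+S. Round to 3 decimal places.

9.320

Var(total) = 407.08 + 16.6656 = 423.746.
True-score variance = 320.213 + 16.6656 = 336.879, so reliability = 0.7950.
Error variance = 423.746 − 336.879 = 86.8668; SEM = √86.8668 = 9.320.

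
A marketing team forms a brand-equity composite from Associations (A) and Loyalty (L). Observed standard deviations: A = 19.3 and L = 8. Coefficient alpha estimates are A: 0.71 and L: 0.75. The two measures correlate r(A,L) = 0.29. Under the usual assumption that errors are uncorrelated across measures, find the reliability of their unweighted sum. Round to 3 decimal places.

0.764

Var(A+L) = 19.3² + 8² + 2·[19.3·8·0.29] = 436.49 + 89.552 = 526.042.
Under uncorrelated errors the observed covariances equal the true-score covariances, so only the own-variance terms attenuate.
True-score variance = [19.3²·0.71 + 8²·0.75] + 89.552 = 312.468 + 89.552 = 402.02.
Reliability = 402.02 / 526.042 = 0.764.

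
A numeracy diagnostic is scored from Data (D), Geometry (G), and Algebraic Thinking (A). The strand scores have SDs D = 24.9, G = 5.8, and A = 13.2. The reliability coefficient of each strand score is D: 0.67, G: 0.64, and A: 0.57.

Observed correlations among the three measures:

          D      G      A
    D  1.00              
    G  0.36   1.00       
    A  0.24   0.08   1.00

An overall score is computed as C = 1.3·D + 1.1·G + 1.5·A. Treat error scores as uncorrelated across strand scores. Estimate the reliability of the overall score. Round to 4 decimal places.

Var(C) = 1.3²·24.9² + 1.1²·5.8² + 1.5²·13.2² + 2·[1.43·24.9·5.8·0.36 + 1.95·24.9·13.2·0.24 + 1.65·5.8·13.2·0.08] = 1480.56 + 476.551 = 1957.11.
Because errors are independent across components, Cov(Tᵢ,Tⱼ) = Cov(Xᵢ,Xⱼ); the off-diagonal part of the true-score variance is the same as above.
True-score variance = [1.3²·24.9²·0.67 + 1.1²·5.8²·0.64 + 1.5²·13.2²·0.57] + 476.551 = 951.551 + 476.551 = 1428.1.
Reliability = 1428.1 / 1957.11 = 0.7297.

0.7297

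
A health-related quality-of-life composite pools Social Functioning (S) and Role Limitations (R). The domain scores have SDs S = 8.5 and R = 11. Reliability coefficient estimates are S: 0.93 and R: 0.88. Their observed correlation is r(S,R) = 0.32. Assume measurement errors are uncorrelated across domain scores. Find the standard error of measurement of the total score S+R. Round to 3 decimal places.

Var(total) = 193.25 + 59.84 = 253.09.
True-score variance = 173.673 + 59.84 = 233.513, so reliability = 0.9226.
Error variance = 253.09 − 233.513 = 19.5775; SEM = √19.5775 = 4.425.

4.425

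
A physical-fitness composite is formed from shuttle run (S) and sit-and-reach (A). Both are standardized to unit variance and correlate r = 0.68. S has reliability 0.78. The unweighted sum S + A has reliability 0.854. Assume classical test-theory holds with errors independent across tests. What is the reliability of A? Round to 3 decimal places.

0.729

Var(S+A) = 2 + 2·0.68 = 3.360.
True-score variance = ρ_S + ρ_A + 2·0.68, so 0.854 = (0.78 + ρ_A + 1.36) / 3.360.
ρ_A = 0.854·3.360 − 0.78 − 1.36 = 0.729.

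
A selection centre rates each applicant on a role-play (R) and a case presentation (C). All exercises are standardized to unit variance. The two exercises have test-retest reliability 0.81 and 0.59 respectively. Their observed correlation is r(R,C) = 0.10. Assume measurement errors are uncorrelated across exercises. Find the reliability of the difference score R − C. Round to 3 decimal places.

0.667

Var(R−C) = 1 + 1 − 2·0.10 = 2 − 0.2 = 1.8.
Because errors are independent across components, Cov(Tᵢ,Tⱼ) = Cov(Xᵢ,Xⱼ); the off-diagonal part of the true-score variance is the same as above.
True-score variance = [0.81 + 0.59] − 0.2 = 1.4 − 0.2 = 1.2.
Reliability = 1.2 / 1.8 = 0.667.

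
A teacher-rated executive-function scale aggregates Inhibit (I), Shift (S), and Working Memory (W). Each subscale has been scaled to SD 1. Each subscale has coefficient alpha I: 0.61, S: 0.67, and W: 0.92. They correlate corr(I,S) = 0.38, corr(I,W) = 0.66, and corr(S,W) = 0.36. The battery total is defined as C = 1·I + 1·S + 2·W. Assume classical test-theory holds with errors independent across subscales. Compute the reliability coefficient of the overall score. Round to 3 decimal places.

Var(C) = 1 + 1 + 2² + 2·[0.38 + 2·0.66 + 2·0.36] = 6 + 4.84 = 10.84.
With uncorrelated errors the cross-covariances are all true-score covariance, so they carry over unchanged; only the diagonal terms shrink to ρᵢσᵢ².
True-score variance = [0.61 + 0.67 + 2²·0.92] + 4.84 = 4.96 + 4.84 = 9.8.
Reliability = 9.8 / 10.84 = 0.904.

0.904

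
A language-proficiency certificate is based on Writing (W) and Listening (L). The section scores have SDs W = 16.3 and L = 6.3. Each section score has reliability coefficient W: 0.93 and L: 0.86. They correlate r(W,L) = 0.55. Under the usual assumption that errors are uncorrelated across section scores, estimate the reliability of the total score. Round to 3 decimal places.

0.942

Var(W+L) = 16.3² + 6.3² + 2·[16.3·6.3·0.55] = 305.38 + 112.959 = 418.339.
Under uncorrelated errors the observed covariances equal the true-score covariances, so only the own-variance terms attenuate.
True-score variance = [16.3²·0.93 + 6.3²·0.86] + 112.959 = 281.225 + 112.959 = 394.184.
Reliability = 394.184 / 418.339 = 0.942.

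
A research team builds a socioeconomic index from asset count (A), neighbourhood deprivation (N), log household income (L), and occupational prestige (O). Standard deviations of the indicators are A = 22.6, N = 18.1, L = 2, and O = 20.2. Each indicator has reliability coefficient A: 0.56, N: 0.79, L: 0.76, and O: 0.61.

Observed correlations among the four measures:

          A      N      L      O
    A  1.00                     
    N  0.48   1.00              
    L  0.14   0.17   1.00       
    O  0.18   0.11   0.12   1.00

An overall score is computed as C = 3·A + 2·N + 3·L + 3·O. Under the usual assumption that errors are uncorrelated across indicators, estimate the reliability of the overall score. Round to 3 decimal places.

Var(C) = 3²·22.6² + 2²·18.1² + 3²·2² + 3²·20.2² + 2·[6·22.6·18.1·0.48 + 9·22.6·2·0.14 + 9·22.6·20.2·0.18 + 6·18.1·2·0.17 + 6·18.1·20.2·0.11 + 9·2·20.2·0.12] = 9615.64 + 4592.94 = 14208.6.
Because errors are independent across components, Cov(Tᵢ,Tⱼ) = Cov(Xᵢ,Xⱼ); the off-diagonal part of the true-score variance is the same as above.
True-score variance = [3²·22.6²·0.56 + 2²·18.1²·0.79 + 3²·2²·0.76 + 3²·20.2²·0.61] + 4592.94 = 5876.98 + 4592.94 = 10469.9.
Reliability = 10469.9 / 14208.6 = 0.737.

0.737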